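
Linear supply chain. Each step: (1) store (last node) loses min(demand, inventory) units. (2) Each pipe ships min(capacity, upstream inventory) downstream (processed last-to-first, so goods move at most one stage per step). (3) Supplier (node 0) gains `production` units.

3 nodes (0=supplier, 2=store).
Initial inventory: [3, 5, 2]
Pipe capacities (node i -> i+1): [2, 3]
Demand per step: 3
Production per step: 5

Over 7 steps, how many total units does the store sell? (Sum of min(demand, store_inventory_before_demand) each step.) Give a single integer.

Answer: 17

Derivation:
Step 1: sold=2 (running total=2) -> [6 4 3]
Step 2: sold=3 (running total=5) -> [9 3 3]
Step 3: sold=3 (running total=8) -> [12 2 3]
Step 4: sold=3 (running total=11) -> [15 2 2]
Step 5: sold=2 (running total=13) -> [18 2 2]
Step 6: sold=2 (running total=15) -> [21 2 2]
Step 7: sold=2 (running total=17) -> [24 2 2]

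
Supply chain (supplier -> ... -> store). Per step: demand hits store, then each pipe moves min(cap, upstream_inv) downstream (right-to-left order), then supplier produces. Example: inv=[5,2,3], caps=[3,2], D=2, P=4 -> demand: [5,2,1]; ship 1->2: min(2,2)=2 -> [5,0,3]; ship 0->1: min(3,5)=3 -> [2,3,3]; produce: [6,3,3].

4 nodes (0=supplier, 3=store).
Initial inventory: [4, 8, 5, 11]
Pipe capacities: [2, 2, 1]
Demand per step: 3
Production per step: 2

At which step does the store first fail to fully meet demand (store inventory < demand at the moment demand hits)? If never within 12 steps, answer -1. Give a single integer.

Step 1: demand=3,sold=3 ship[2->3]=1 ship[1->2]=2 ship[0->1]=2 prod=2 -> [4 8 6 9]
Step 2: demand=3,sold=3 ship[2->3]=1 ship[1->2]=2 ship[0->1]=2 prod=2 -> [4 8 7 7]
Step 3: demand=3,sold=3 ship[2->3]=1 ship[1->2]=2 ship[0->1]=2 prod=2 -> [4 8 8 5]
Step 4: demand=3,sold=3 ship[2->3]=1 ship[1->2]=2 ship[0->1]=2 prod=2 -> [4 8 9 3]
Step 5: demand=3,sold=3 ship[2->3]=1 ship[1->2]=2 ship[0->1]=2 prod=2 -> [4 8 10 1]
Step 6: demand=3,sold=1 ship[2->3]=1 ship[1->2]=2 ship[0->1]=2 prod=2 -> [4 8 11 1]
Step 7: demand=3,sold=1 ship[2->3]=1 ship[1->2]=2 ship[0->1]=2 prod=2 -> [4 8 12 1]
Step 8: demand=3,sold=1 ship[2->3]=1 ship[1->2]=2 ship[0->1]=2 prod=2 -> [4 8 13 1]
Step 9: demand=3,sold=1 ship[2->3]=1 ship[1->2]=2 ship[0->1]=2 prod=2 -> [4 8 14 1]
Step 10: demand=3,sold=1 ship[2->3]=1 ship[1->2]=2 ship[0->1]=2 prod=2 -> [4 8 15 1]
Step 11: demand=3,sold=1 ship[2->3]=1 ship[1->2]=2 ship[0->1]=2 prod=2 -> [4 8 16 1]
Step 12: demand=3,sold=1 ship[2->3]=1 ship[1->2]=2 ship[0->1]=2 prod=2 -> [4 8 17 1]
First stockout at step 6

6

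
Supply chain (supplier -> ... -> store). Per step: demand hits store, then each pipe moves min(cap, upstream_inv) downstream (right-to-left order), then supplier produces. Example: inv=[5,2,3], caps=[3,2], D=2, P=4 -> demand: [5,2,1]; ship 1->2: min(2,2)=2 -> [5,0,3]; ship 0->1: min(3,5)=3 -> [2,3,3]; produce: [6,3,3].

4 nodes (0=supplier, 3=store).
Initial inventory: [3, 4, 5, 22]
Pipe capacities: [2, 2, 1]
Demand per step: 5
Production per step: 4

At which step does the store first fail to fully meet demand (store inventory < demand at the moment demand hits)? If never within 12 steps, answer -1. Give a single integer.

Step 1: demand=5,sold=5 ship[2->3]=1 ship[1->2]=2 ship[0->1]=2 prod=4 -> [5 4 6 18]
Step 2: demand=5,sold=5 ship[2->3]=1 ship[1->2]=2 ship[0->1]=2 prod=4 -> [7 4 7 14]
Step 3: demand=5,sold=5 ship[2->3]=1 ship[1->2]=2 ship[0->1]=2 prod=4 -> [9 4 8 10]
Step 4: demand=5,sold=5 ship[2->3]=1 ship[1->2]=2 ship[0->1]=2 prod=4 -> [11 4 9 6]
Step 5: demand=5,sold=5 ship[2->3]=1 ship[1->2]=2 ship[0->1]=2 prod=4 -> [13 4 10 2]
Step 6: demand=5,sold=2 ship[2->3]=1 ship[1->2]=2 ship[0->1]=2 prod=4 -> [15 4 11 1]
Step 7: demand=5,sold=1 ship[2->3]=1 ship[1->2]=2 ship[0->1]=2 prod=4 -> [17 4 12 1]
Step 8: demand=5,sold=1 ship[2->3]=1 ship[1->2]=2 ship[0->1]=2 prod=4 -> [19 4 13 1]
Step 9: demand=5,sold=1 ship[2->3]=1 ship[1->2]=2 ship[0->1]=2 prod=4 -> [21 4 14 1]
Step 10: demand=5,sold=1 ship[2->3]=1 ship[1->2]=2 ship[0->1]=2 prod=4 -> [23 4 15 1]
Step 11: demand=5,sold=1 ship[2->3]=1 ship[1->2]=2 ship[0->1]=2 prod=4 -> [25 4 16 1]
Step 12: demand=5,sold=1 ship[2->3]=1 ship[1->2]=2 ship[0->1]=2 prod=4 -> [27 4 17 1]
First stockout at step 6

6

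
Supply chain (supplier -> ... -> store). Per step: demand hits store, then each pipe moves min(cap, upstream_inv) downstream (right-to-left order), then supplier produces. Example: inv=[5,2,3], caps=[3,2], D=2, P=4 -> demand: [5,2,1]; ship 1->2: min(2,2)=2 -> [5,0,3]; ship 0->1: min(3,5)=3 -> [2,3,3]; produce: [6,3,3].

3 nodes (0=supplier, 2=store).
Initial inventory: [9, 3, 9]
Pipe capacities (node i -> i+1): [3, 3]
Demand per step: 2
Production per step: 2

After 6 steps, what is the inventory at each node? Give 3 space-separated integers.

Step 1: demand=2,sold=2 ship[1->2]=3 ship[0->1]=3 prod=2 -> inv=[8 3 10]
Step 2: demand=2,sold=2 ship[1->2]=3 ship[0->1]=3 prod=2 -> inv=[7 3 11]
Step 3: demand=2,sold=2 ship[1->2]=3 ship[0->1]=3 prod=2 -> inv=[6 3 12]
Step 4: demand=2,sold=2 ship[1->2]=3 ship[0->1]=3 prod=2 -> inv=[5 3 13]
Step 5: demand=2,sold=2 ship[1->2]=3 ship[0->1]=3 prod=2 -> inv=[4 3 14]
Step 6: demand=2,sold=2 ship[1->2]=3 ship[0->1]=3 prod=2 -> inv=[3 3 15]

3 3 15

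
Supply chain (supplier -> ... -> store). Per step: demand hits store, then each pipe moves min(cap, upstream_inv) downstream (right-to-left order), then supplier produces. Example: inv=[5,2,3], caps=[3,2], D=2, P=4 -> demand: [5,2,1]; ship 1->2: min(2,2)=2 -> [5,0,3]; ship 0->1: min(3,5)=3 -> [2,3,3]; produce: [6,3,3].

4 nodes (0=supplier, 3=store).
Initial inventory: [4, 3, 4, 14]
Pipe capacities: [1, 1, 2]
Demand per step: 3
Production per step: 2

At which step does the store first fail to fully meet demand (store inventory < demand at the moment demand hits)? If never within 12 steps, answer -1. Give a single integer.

Step 1: demand=3,sold=3 ship[2->3]=2 ship[1->2]=1 ship[0->1]=1 prod=2 -> [5 3 3 13]
Step 2: demand=3,sold=3 ship[2->3]=2 ship[1->2]=1 ship[0->1]=1 prod=2 -> [6 3 2 12]
Step 3: demand=3,sold=3 ship[2->3]=2 ship[1->2]=1 ship[0->1]=1 prod=2 -> [7 3 1 11]
Step 4: demand=3,sold=3 ship[2->3]=1 ship[1->2]=1 ship[0->1]=1 prod=2 -> [8 3 1 9]
Step 5: demand=3,sold=3 ship[2->3]=1 ship[1->2]=1 ship[0->1]=1 prod=2 -> [9 3 1 7]
Step 6: demand=3,sold=3 ship[2->3]=1 ship[1->2]=1 ship[0->1]=1 prod=2 -> [10 3 1 5]
Step 7: demand=3,sold=3 ship[2->3]=1 ship[1->2]=1 ship[0->1]=1 prod=2 -> [11 3 1 3]
Step 8: demand=3,sold=3 ship[2->3]=1 ship[1->2]=1 ship[0->1]=1 prod=2 -> [12 3 1 1]
Step 9: demand=3,sold=1 ship[2->3]=1 ship[1->2]=1 ship[0->1]=1 prod=2 -> [13 3 1 1]
Step 10: demand=3,sold=1 ship[2->3]=1 ship[1->2]=1 ship[0->1]=1 prod=2 -> [14 3 1 1]
Step 11: demand=3,sold=1 ship[2->3]=1 ship[1->2]=1 ship[0->1]=1 prod=2 -> [15 3 1 1]
Step 12: demand=3,sold=1 ship[2->3]=1 ship[1->2]=1 ship[0->1]=1 prod=2 -> [16 3 1 1]
First stockout at step 9

9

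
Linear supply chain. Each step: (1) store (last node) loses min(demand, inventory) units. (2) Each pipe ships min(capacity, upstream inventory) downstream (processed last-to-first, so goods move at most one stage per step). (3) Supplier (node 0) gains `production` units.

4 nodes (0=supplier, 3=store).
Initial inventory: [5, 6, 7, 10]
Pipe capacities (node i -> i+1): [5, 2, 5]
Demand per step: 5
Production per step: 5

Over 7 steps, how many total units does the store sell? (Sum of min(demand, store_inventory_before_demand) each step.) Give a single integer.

Step 1: sold=5 (running total=5) -> [5 9 4 10]
Step 2: sold=5 (running total=10) -> [5 12 2 9]
Step 3: sold=5 (running total=15) -> [5 15 2 6]
Step 4: sold=5 (running total=20) -> [5 18 2 3]
Step 5: sold=3 (running total=23) -> [5 21 2 2]
Step 6: sold=2 (running total=25) -> [5 24 2 2]
Step 7: sold=2 (running total=27) -> [5 27 2 2]

Answer: 27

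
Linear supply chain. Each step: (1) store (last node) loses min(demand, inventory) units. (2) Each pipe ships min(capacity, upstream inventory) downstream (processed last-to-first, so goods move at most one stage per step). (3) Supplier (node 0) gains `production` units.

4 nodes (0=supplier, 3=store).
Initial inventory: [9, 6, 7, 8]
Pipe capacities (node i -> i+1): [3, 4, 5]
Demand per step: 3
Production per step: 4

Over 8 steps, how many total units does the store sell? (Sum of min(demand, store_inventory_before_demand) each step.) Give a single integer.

Answer: 24

Derivation:
Step 1: sold=3 (running total=3) -> [10 5 6 10]
Step 2: sold=3 (running total=6) -> [11 4 5 12]
Step 3: sold=3 (running total=9) -> [12 3 4 14]
Step 4: sold=3 (running total=12) -> [13 3 3 15]
Step 5: sold=3 (running total=15) -> [14 3 3 15]
Step 6: sold=3 (running total=18) -> [15 3 3 15]
Step 7: sold=3 (running total=21) -> [16 3 3 15]
Step 8: sold=3 (running total=24) -> [17 3 3 15]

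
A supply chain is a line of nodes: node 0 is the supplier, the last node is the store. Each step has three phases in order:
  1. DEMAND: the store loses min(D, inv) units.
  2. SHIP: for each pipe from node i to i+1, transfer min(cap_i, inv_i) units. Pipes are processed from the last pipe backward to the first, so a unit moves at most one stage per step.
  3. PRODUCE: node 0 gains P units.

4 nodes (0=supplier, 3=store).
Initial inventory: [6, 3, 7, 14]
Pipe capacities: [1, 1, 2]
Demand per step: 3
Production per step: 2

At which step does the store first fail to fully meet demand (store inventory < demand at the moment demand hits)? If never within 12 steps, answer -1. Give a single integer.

Step 1: demand=3,sold=3 ship[2->3]=2 ship[1->2]=1 ship[0->1]=1 prod=2 -> [7 3 6 13]
Step 2: demand=3,sold=3 ship[2->3]=2 ship[1->2]=1 ship[0->1]=1 prod=2 -> [8 3 5 12]
Step 3: demand=3,sold=3 ship[2->3]=2 ship[1->2]=1 ship[0->1]=1 prod=2 -> [9 3 4 11]
Step 4: demand=3,sold=3 ship[2->3]=2 ship[1->2]=1 ship[0->1]=1 prod=2 -> [10 3 3 10]
Step 5: demand=3,sold=3 ship[2->3]=2 ship[1->2]=1 ship[0->1]=1 prod=2 -> [11 3 2 9]
Step 6: demand=3,sold=3 ship[2->3]=2 ship[1->2]=1 ship[0->1]=1 prod=2 -> [12 3 1 8]
Step 7: demand=3,sold=3 ship[2->3]=1 ship[1->2]=1 ship[0->1]=1 prod=2 -> [13 3 1 6]
Step 8: demand=3,sold=3 ship[2->3]=1 ship[1->2]=1 ship[0->1]=1 prod=2 -> [14 3 1 4]
Step 9: demand=3,sold=3 ship[2->3]=1 ship[1->2]=1 ship[0->1]=1 prod=2 -> [15 3 1 2]
Step 10: demand=3,sold=2 ship[2->3]=1 ship[1->2]=1 ship[0->1]=1 prod=2 -> [16 3 1 1]
Step 11: demand=3,sold=1 ship[2->3]=1 ship[1->2]=1 ship[0->1]=1 prod=2 -> [17 3 1 1]
Step 12: demand=3,sold=1 ship[2->3]=1 ship[1->2]=1 ship[0->1]=1 prod=2 -> [18 3 1 1]
First stockout at step 10

10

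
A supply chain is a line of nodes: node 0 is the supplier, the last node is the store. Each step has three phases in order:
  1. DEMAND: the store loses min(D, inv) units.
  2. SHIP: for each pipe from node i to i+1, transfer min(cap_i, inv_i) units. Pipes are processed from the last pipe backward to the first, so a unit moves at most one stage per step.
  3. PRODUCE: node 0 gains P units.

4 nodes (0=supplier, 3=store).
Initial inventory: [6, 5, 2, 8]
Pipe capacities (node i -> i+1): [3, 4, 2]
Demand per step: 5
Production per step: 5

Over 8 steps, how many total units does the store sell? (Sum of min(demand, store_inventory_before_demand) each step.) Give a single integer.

Answer: 22

Derivation:
Step 1: sold=5 (running total=5) -> [8 4 4 5]
Step 2: sold=5 (running total=10) -> [10 3 6 2]
Step 3: sold=2 (running total=12) -> [12 3 7 2]
Step 4: sold=2 (running total=14) -> [14 3 8 2]
Step 5: sold=2 (running total=16) -> [16 3 9 2]
Step 6: sold=2 (running total=18) -> [18 3 10 2]
Step 7: sold=2 (running total=20) -> [20 3 11 2]
Step 8: sold=2 (running total=22) -> [22 3 12 2]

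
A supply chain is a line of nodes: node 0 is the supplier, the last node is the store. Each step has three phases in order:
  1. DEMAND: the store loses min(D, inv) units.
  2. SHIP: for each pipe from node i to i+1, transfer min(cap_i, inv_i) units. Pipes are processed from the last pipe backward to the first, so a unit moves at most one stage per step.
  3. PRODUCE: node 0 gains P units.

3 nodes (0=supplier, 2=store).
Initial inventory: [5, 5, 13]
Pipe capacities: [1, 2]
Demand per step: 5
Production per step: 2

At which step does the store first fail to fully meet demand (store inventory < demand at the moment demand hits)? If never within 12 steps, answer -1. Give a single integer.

Step 1: demand=5,sold=5 ship[1->2]=2 ship[0->1]=1 prod=2 -> [6 4 10]
Step 2: demand=5,sold=5 ship[1->2]=2 ship[0->1]=1 prod=2 -> [7 3 7]
Step 3: demand=5,sold=5 ship[1->2]=2 ship[0->1]=1 prod=2 -> [8 2 4]
Step 4: demand=5,sold=4 ship[1->2]=2 ship[0->1]=1 prod=2 -> [9 1 2]
Step 5: demand=5,sold=2 ship[1->2]=1 ship[0->1]=1 prod=2 -> [10 1 1]
Step 6: demand=5,sold=1 ship[1->2]=1 ship[0->1]=1 prod=2 -> [11 1 1]
Step 7: demand=5,sold=1 ship[1->2]=1 ship[0->1]=1 prod=2 -> [12 1 1]
Step 8: demand=5,sold=1 ship[1->2]=1 ship[0->1]=1 prod=2 -> [13 1 1]
Step 9: demand=5,sold=1 ship[1->2]=1 ship[0->1]=1 prod=2 -> [14 1 1]
Step 10: demand=5,sold=1 ship[1->2]=1 ship[0->1]=1 prod=2 -> [15 1 1]
Step 11: demand=5,sold=1 ship[1->2]=1 ship[0->1]=1 prod=2 -> [16 1 1]
Step 12: demand=5,sold=1 ship[1->2]=1 ship[0->1]=1 prod=2 -> [17 1 1]
First stockout at step 4

4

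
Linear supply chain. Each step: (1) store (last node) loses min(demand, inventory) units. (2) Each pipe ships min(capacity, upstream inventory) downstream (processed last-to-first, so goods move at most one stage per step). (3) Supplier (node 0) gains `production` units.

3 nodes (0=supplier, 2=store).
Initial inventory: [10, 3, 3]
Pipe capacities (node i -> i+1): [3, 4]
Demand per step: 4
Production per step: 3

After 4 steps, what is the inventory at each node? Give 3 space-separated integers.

Step 1: demand=4,sold=3 ship[1->2]=3 ship[0->1]=3 prod=3 -> inv=[10 3 3]
Step 2: demand=4,sold=3 ship[1->2]=3 ship[0->1]=3 prod=3 -> inv=[10 3 3]
Step 3: demand=4,sold=3 ship[1->2]=3 ship[0->1]=3 prod=3 -> inv=[10 3 3]
Step 4: demand=4,sold=3 ship[1->2]=3 ship[0->1]=3 prod=3 -> inv=[10 3 3]

10 3 3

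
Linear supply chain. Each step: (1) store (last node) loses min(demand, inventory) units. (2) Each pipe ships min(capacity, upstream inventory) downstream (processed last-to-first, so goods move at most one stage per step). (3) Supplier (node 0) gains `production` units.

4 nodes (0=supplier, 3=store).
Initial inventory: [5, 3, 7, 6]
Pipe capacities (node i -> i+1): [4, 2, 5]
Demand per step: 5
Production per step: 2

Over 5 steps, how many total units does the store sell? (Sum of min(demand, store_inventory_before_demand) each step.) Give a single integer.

Step 1: sold=5 (running total=5) -> [3 5 4 6]
Step 2: sold=5 (running total=10) -> [2 6 2 5]
Step 3: sold=5 (running total=15) -> [2 6 2 2]
Step 4: sold=2 (running total=17) -> [2 6 2 2]
Step 5: sold=2 (running total=19) -> [2 6 2 2]

Answer: 19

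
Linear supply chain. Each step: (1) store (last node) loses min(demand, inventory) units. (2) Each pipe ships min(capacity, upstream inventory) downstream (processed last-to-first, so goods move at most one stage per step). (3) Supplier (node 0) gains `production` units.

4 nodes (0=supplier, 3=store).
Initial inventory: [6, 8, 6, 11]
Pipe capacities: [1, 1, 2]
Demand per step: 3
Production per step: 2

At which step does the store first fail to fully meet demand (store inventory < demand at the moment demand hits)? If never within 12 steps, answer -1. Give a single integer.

Step 1: demand=3,sold=3 ship[2->3]=2 ship[1->2]=1 ship[0->1]=1 prod=2 -> [7 8 5 10]
Step 2: demand=3,sold=3 ship[2->3]=2 ship[1->2]=1 ship[0->1]=1 prod=2 -> [8 8 4 9]
Step 3: demand=3,sold=3 ship[2->3]=2 ship[1->2]=1 ship[0->1]=1 prod=2 -> [9 8 3 8]
Step 4: demand=3,sold=3 ship[2->3]=2 ship[1->2]=1 ship[0->1]=1 prod=2 -> [10 8 2 7]
Step 5: demand=3,sold=3 ship[2->3]=2 ship[1->2]=1 ship[0->1]=1 prod=2 -> [11 8 1 6]
Step 6: demand=3,sold=3 ship[2->3]=1 ship[1->2]=1 ship[0->1]=1 prod=2 -> [12 8 1 4]
Step 7: demand=3,sold=3 ship[2->3]=1 ship[1->2]=1 ship[0->1]=1 prod=2 -> [13 8 1 2]
Step 8: demand=3,sold=2 ship[2->3]=1 ship[1->2]=1 ship[0->1]=1 prod=2 -> [14 8 1 1]
Step 9: demand=3,sold=1 ship[2->3]=1 ship[1->2]=1 ship[0->1]=1 prod=2 -> [15 8 1 1]
Step 10: demand=3,sold=1 ship[2->3]=1 ship[1->2]=1 ship[0->1]=1 prod=2 -> [16 8 1 1]
Step 11: demand=3,sold=1 ship[2->3]=1 ship[1->2]=1 ship[0->1]=1 prod=2 -> [17 8 1 1]
Step 12: demand=3,sold=1 ship[2->3]=1 ship[1->2]=1 ship[0->1]=1 prod=2 -> [18 8 1 1]
First stockout at step 8

8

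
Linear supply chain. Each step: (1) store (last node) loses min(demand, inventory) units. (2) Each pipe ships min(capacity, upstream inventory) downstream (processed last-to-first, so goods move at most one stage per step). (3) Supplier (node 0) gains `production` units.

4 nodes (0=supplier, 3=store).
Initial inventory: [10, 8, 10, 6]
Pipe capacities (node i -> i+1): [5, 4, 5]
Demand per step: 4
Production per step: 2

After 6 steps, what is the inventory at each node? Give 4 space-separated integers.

Step 1: demand=4,sold=4 ship[2->3]=5 ship[1->2]=4 ship[0->1]=5 prod=2 -> inv=[7 9 9 7]
Step 2: demand=4,sold=4 ship[2->3]=5 ship[1->2]=4 ship[0->1]=5 prod=2 -> inv=[4 10 8 8]
Step 3: demand=4,sold=4 ship[2->3]=5 ship[1->2]=4 ship[0->1]=4 prod=2 -> inv=[2 10 7 9]
Step 4: demand=4,sold=4 ship[2->3]=5 ship[1->2]=4 ship[0->1]=2 prod=2 -> inv=[2 8 6 10]
Step 5: demand=4,sold=4 ship[2->3]=5 ship[1->2]=4 ship[0->1]=2 prod=2 -> inv=[2 6 5 11]
Step 6: demand=4,sold=4 ship[2->3]=5 ship[1->2]=4 ship[0->1]=2 prod=2 -> inv=[2 4 4 12]

2 4 4 12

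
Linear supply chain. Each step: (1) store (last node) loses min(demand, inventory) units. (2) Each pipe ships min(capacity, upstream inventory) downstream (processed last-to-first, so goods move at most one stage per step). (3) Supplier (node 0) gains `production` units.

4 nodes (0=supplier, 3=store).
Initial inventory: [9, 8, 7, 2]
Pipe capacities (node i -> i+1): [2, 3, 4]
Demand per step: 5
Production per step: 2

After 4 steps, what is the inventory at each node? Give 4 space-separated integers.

Step 1: demand=5,sold=2 ship[2->3]=4 ship[1->2]=3 ship[0->1]=2 prod=2 -> inv=[9 7 6 4]
Step 2: demand=5,sold=4 ship[2->3]=4 ship[1->2]=3 ship[0->1]=2 prod=2 -> inv=[9 6 5 4]
Step 3: demand=5,sold=4 ship[2->3]=4 ship[1->2]=3 ship[0->1]=2 prod=2 -> inv=[9 5 4 4]
Step 4: demand=5,sold=4 ship[2->3]=4 ship[1->2]=3 ship[0->1]=2 prod=2 -> inv=[9 4 3 4]

9 4 3 4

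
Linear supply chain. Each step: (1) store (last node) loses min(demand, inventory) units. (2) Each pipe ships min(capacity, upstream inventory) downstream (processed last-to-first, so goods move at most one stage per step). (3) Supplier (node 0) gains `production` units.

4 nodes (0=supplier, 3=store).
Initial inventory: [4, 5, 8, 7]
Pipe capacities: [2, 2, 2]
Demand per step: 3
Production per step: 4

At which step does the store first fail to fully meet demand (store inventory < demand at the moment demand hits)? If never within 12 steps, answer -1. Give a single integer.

Step 1: demand=3,sold=3 ship[2->3]=2 ship[1->2]=2 ship[0->1]=2 prod=4 -> [6 5 8 6]
Step 2: demand=3,sold=3 ship[2->3]=2 ship[1->2]=2 ship[0->1]=2 prod=4 -> [8 5 8 5]
Step 3: demand=3,sold=3 ship[2->3]=2 ship[1->2]=2 ship[0->1]=2 prod=4 -> [10 5 8 4]
Step 4: demand=3,sold=3 ship[2->3]=2 ship[1->2]=2 ship[0->1]=2 prod=4 -> [12 5 8 3]
Step 5: demand=3,sold=3 ship[2->3]=2 ship[1->2]=2 ship[0->1]=2 prod=4 -> [14 5 8 2]
Step 6: demand=3,sold=2 ship[2->3]=2 ship[1->2]=2 ship[0->1]=2 prod=4 -> [16 5 8 2]
Step 7: demand=3,sold=2 ship[2->3]=2 ship[1->2]=2 ship[0->1]=2 prod=4 -> [18 5 8 2]
Step 8: demand=3,sold=2 ship[2->3]=2 ship[1->2]=2 ship[0->1]=2 prod=4 -> [20 5 8 2]
Step 9: demand=3,sold=2 ship[2->3]=2 ship[1->2]=2 ship[0->1]=2 prod=4 -> [22 5 8 2]
Step 10: demand=3,sold=2 ship[2->3]=2 ship[1->2]=2 ship[0->1]=2 prod=4 -> [24 5 8 2]
Step 11: demand=3,sold=2 ship[2->3]=2 ship[1->2]=2 ship[0->1]=2 prod=4 -> [26 5 8 2]
Step 12: demand=3,sold=2 ship[2->3]=2 ship[1->2]=2 ship[0->1]=2 prod=4 -> [28 5 8 2]
First stockout at step 6

6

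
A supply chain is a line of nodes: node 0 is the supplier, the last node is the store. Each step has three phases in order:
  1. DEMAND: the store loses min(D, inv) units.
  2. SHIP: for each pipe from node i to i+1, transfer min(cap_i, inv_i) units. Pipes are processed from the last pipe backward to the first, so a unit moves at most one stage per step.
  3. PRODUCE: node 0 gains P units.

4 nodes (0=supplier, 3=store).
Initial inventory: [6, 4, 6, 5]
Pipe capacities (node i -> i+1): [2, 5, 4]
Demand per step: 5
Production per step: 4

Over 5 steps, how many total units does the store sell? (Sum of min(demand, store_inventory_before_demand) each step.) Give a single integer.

Answer: 19

Derivation:
Step 1: sold=5 (running total=5) -> [8 2 6 4]
Step 2: sold=4 (running total=9) -> [10 2 4 4]
Step 3: sold=4 (running total=13) -> [12 2 2 4]
Step 4: sold=4 (running total=17) -> [14 2 2 2]
Step 5: sold=2 (running total=19) -> [16 2 2 2]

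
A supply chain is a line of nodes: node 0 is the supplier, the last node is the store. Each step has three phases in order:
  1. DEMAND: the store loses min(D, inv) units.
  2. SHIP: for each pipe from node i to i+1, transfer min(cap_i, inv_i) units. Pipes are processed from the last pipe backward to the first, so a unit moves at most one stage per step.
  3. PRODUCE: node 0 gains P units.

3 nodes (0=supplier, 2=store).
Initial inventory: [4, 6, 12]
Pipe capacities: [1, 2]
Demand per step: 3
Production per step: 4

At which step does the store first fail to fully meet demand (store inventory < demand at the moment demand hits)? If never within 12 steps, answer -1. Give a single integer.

Step 1: demand=3,sold=3 ship[1->2]=2 ship[0->1]=1 prod=4 -> [7 5 11]
Step 2: demand=3,sold=3 ship[1->2]=2 ship[0->1]=1 prod=4 -> [10 4 10]
Step 3: demand=3,sold=3 ship[1->2]=2 ship[0->1]=1 prod=4 -> [13 3 9]
Step 4: demand=3,sold=3 ship[1->2]=2 ship[0->1]=1 prod=4 -> [16 2 8]
Step 5: demand=3,sold=3 ship[1->2]=2 ship[0->1]=1 prod=4 -> [19 1 7]
Step 6: demand=3,sold=3 ship[1->2]=1 ship[0->1]=1 prod=4 -> [22 1 5]
Step 7: demand=3,sold=3 ship[1->2]=1 ship[0->1]=1 prod=4 -> [25 1 3]
Step 8: demand=3,sold=3 ship[1->2]=1 ship[0->1]=1 prod=4 -> [28 1 1]
Step 9: demand=3,sold=1 ship[1->2]=1 ship[0->1]=1 prod=4 -> [31 1 1]
Step 10: demand=3,sold=1 ship[1->2]=1 ship[0->1]=1 prod=4 -> [34 1 1]
Step 11: demand=3,sold=1 ship[1->2]=1 ship[0->1]=1 prod=4 -> [37 1 1]
Step 12: demand=3,sold=1 ship[1->2]=1 ship[0->1]=1 prod=4 -> [40 1 1]
First stockout at step 9

9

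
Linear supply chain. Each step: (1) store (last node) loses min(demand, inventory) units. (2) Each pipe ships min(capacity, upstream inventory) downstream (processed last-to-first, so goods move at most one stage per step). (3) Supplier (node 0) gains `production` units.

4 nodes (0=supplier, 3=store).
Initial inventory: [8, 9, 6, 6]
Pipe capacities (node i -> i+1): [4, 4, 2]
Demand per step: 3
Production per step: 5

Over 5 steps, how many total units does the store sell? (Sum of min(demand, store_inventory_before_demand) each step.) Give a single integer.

Step 1: sold=3 (running total=3) -> [9 9 8 5]
Step 2: sold=3 (running total=6) -> [10 9 10 4]
Step 3: sold=3 (running total=9) -> [11 9 12 3]
Step 4: sold=3 (running total=12) -> [12 9 14 2]
Step 5: sold=2 (running total=14) -> [13 9 16 2]

Answer: 14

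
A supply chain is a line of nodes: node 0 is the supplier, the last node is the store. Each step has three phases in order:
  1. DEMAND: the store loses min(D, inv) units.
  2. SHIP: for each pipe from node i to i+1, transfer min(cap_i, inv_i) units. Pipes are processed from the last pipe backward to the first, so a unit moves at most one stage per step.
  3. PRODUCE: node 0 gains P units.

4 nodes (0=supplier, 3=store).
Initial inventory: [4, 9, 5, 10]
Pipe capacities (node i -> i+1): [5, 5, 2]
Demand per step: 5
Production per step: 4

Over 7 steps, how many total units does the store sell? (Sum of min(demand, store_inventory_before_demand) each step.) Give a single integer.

Step 1: sold=5 (running total=5) -> [4 8 8 7]
Step 2: sold=5 (running total=10) -> [4 7 11 4]
Step 3: sold=4 (running total=14) -> [4 6 14 2]
Step 4: sold=2 (running total=16) -> [4 5 17 2]
Step 5: sold=2 (running total=18) -> [4 4 20 2]
Step 6: sold=2 (running total=20) -> [4 4 22 2]
Step 7: sold=2 (running total=22) -> [4 4 24 2]

Answer: 22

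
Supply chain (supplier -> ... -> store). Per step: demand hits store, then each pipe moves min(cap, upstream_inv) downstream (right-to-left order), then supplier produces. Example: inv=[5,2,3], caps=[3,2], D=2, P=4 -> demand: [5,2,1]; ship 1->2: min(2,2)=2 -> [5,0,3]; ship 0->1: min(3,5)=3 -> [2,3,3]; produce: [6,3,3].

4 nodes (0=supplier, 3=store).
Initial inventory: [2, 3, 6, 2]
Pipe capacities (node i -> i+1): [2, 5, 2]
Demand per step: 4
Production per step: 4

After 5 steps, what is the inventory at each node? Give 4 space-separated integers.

Step 1: demand=4,sold=2 ship[2->3]=2 ship[1->2]=3 ship[0->1]=2 prod=4 -> inv=[4 2 7 2]
Step 2: demand=4,sold=2 ship[2->3]=2 ship[1->2]=2 ship[0->1]=2 prod=4 -> inv=[6 2 7 2]
Step 3: demand=4,sold=2 ship[2->3]=2 ship[1->2]=2 ship[0->1]=2 prod=4 -> inv=[8 2 7 2]
Step 4: demand=4,sold=2 ship[2->3]=2 ship[1->2]=2 ship[0->1]=2 prod=4 -> inv=[10 2 7 2]
Step 5: demand=4,sold=2 ship[2->3]=2 ship[1->2]=2 ship[0->1]=2 prod=4 -> inv=[12 2 7 2]

12 2 7 2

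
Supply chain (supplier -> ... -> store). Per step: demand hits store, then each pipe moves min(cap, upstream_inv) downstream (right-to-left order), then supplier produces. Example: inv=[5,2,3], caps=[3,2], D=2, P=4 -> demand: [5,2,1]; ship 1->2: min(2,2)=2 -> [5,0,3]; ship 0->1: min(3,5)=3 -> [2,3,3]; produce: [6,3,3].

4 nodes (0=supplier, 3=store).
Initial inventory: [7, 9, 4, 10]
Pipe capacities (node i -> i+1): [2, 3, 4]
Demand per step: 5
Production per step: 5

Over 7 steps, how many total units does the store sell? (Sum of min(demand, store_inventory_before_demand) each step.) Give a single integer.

Step 1: sold=5 (running total=5) -> [10 8 3 9]
Step 2: sold=5 (running total=10) -> [13 7 3 7]
Step 3: sold=5 (running total=15) -> [16 6 3 5]
Step 4: sold=5 (running total=20) -> [19 5 3 3]
Step 5: sold=3 (running total=23) -> [22 4 3 3]
Step 6: sold=3 (running total=26) -> [25 3 3 3]
Step 7: sold=3 (running total=29) -> [28 2 3 3]

Answer: 29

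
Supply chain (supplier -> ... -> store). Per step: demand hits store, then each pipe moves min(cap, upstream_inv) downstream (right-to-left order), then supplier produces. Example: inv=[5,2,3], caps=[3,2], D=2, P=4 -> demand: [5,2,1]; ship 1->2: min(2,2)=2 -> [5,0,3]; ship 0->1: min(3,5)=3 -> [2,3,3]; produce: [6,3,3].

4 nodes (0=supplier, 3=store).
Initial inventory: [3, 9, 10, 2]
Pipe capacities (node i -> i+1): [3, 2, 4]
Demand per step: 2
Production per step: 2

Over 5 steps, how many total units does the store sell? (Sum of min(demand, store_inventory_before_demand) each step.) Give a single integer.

Answer: 10

Derivation:
Step 1: sold=2 (running total=2) -> [2 10 8 4]
Step 2: sold=2 (running total=4) -> [2 10 6 6]
Step 3: sold=2 (running total=6) -> [2 10 4 8]
Step 4: sold=2 (running total=8) -> [2 10 2 10]
Step 5: sold=2 (running total=10) -> [2 10 2 10]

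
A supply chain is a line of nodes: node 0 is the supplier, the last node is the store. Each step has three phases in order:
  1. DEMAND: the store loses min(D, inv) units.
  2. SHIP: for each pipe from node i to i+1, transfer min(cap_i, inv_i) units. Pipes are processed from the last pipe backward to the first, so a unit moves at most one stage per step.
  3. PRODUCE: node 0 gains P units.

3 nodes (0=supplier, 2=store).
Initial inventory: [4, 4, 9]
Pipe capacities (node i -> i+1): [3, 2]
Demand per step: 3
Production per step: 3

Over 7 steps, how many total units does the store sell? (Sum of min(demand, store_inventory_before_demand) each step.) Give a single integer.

Answer: 21

Derivation:
Step 1: sold=3 (running total=3) -> [4 5 8]
Step 2: sold=3 (running total=6) -> [4 6 7]
Step 3: sold=3 (running total=9) -> [4 7 6]
Step 4: sold=3 (running total=12) -> [4 8 5]
Step 5: sold=3 (running total=15) -> [4 9 4]
Step 6: sold=3 (running total=18) -> [4 10 3]
Step 7: sold=3 (running total=21) -> [4 11 2]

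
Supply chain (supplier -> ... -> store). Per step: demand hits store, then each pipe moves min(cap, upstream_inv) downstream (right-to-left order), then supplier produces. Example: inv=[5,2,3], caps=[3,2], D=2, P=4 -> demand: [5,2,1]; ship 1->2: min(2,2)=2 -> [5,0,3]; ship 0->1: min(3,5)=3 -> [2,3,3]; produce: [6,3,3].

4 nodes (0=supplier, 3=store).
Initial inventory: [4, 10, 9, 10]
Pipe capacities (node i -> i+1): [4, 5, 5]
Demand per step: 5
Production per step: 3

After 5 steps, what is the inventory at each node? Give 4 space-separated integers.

Step 1: demand=5,sold=5 ship[2->3]=5 ship[1->2]=5 ship[0->1]=4 prod=3 -> inv=[3 9 9 10]
Step 2: demand=5,sold=5 ship[2->3]=5 ship[1->2]=5 ship[0->1]=3 prod=3 -> inv=[3 7 9 10]
Step 3: demand=5,sold=5 ship[2->3]=5 ship[1->2]=5 ship[0->1]=3 prod=3 -> inv=[3 5 9 10]
Step 4: demand=5,sold=5 ship[2->3]=5 ship[1->2]=5 ship[0->1]=3 prod=3 -> inv=[3 3 9 10]
Step 5: demand=5,sold=5 ship[2->3]=5 ship[1->2]=3 ship[0->1]=3 prod=3 -> inv=[3 3 7 10]

3 3 7 10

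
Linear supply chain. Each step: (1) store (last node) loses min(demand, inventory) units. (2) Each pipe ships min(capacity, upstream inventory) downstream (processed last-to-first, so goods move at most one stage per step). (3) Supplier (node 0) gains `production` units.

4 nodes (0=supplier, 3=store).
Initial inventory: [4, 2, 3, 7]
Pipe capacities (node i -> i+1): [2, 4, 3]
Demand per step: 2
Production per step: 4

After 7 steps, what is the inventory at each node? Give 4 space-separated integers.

Step 1: demand=2,sold=2 ship[2->3]=3 ship[1->2]=2 ship[0->1]=2 prod=4 -> inv=[6 2 2 8]
Step 2: demand=2,sold=2 ship[2->3]=2 ship[1->2]=2 ship[0->1]=2 prod=4 -> inv=[8 2 2 8]
Step 3: demand=2,sold=2 ship[2->3]=2 ship[1->2]=2 ship[0->1]=2 prod=4 -> inv=[10 2 2 8]
Step 4: demand=2,sold=2 ship[2->3]=2 ship[1->2]=2 ship[0->1]=2 prod=4 -> inv=[12 2 2 8]
Step 5: demand=2,sold=2 ship[2->3]=2 ship[1->2]=2 ship[0->1]=2 prod=4 -> inv=[14 2 2 8]
Step 6: demand=2,sold=2 ship[2->3]=2 ship[1->2]=2 ship[0->1]=2 prod=4 -> inv=[16 2 2 8]
Step 7: demand=2,sold=2 ship[2->3]=2 ship[1->2]=2 ship[0->1]=2 prod=4 -> inv=[18 2 2 8]

18 2 2 8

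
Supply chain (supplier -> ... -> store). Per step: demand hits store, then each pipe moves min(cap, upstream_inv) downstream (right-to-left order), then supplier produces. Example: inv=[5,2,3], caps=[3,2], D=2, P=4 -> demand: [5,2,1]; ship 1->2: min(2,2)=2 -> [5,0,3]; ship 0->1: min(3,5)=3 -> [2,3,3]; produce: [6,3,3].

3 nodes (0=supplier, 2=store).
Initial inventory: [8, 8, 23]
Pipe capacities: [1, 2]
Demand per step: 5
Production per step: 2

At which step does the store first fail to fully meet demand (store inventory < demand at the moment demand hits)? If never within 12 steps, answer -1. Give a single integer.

Step 1: demand=5,sold=5 ship[1->2]=2 ship[0->1]=1 prod=2 -> [9 7 20]
Step 2: demand=5,sold=5 ship[1->2]=2 ship[0->1]=1 prod=2 -> [10 6 17]
Step 3: demand=5,sold=5 ship[1->2]=2 ship[0->1]=1 prod=2 -> [11 5 14]
Step 4: demand=5,sold=5 ship[1->2]=2 ship[0->1]=1 prod=2 -> [12 4 11]
Step 5: demand=5,sold=5 ship[1->2]=2 ship[0->1]=1 prod=2 -> [13 3 8]
Step 6: demand=5,sold=5 ship[1->2]=2 ship[0->1]=1 prod=2 -> [14 2 5]
Step 7: demand=5,sold=5 ship[1->2]=2 ship[0->1]=1 prod=2 -> [15 1 2]
Step 8: demand=5,sold=2 ship[1->2]=1 ship[0->1]=1 prod=2 -> [16 1 1]
Step 9: demand=5,sold=1 ship[1->2]=1 ship[0->1]=1 prod=2 -> [17 1 1]
Step 10: demand=5,sold=1 ship[1->2]=1 ship[0->1]=1 prod=2 -> [18 1 1]
Step 11: demand=5,sold=1 ship[1->2]=1 ship[0->1]=1 prod=2 -> [19 1 1]
Step 12: demand=5,sold=1 ship[1->2]=1 ship[0->1]=1 prod=2 -> [20 1 1]
First stockout at step 8

8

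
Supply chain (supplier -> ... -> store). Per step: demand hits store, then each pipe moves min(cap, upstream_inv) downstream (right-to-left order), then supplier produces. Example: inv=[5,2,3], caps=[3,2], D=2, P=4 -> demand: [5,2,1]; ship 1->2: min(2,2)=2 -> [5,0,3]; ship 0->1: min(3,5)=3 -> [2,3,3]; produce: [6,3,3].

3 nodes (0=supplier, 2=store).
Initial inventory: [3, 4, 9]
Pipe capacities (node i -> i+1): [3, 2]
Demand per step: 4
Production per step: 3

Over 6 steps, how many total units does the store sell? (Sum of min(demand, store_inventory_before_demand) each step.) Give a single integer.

Step 1: sold=4 (running total=4) -> [3 5 7]
Step 2: sold=4 (running total=8) -> [3 6 5]
Step 3: sold=4 (running total=12) -> [3 7 3]
Step 4: sold=3 (running total=15) -> [3 8 2]
Step 5: sold=2 (running total=17) -> [3 9 2]
Step 6: sold=2 (running total=19) -> [3 10 2]

Answer: 19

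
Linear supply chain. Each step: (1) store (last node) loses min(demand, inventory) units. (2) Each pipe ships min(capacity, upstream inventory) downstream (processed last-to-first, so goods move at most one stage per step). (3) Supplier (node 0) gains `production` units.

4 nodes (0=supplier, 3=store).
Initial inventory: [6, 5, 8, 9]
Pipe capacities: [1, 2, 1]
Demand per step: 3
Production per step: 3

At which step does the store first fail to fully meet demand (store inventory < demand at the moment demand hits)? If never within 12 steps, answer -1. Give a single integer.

Step 1: demand=3,sold=3 ship[2->3]=1 ship[1->2]=2 ship[0->1]=1 prod=3 -> [8 4 9 7]
Step 2: demand=3,sold=3 ship[2->3]=1 ship[1->2]=2 ship[0->1]=1 prod=3 -> [10 3 10 5]
Step 3: demand=3,sold=3 ship[2->3]=1 ship[1->2]=2 ship[0->1]=1 prod=3 -> [12 2 11 3]
Step 4: demand=3,sold=3 ship[2->3]=1 ship[1->2]=2 ship[0->1]=1 prod=3 -> [14 1 12 1]
Step 5: demand=3,sold=1 ship[2->3]=1 ship[1->2]=1 ship[0->1]=1 prod=3 -> [16 1 12 1]
Step 6: demand=3,sold=1 ship[2->3]=1 ship[1->2]=1 ship[0->1]=1 prod=3 -> [18 1 12 1]
Step 7: demand=3,sold=1 ship[2->3]=1 ship[1->2]=1 ship[0->1]=1 prod=3 -> [20 1 12 1]
Step 8: demand=3,sold=1 ship[2->3]=1 ship[1->2]=1 ship[0->1]=1 prod=3 -> [22 1 12 1]
Step 9: demand=3,sold=1 ship[2->3]=1 ship[1->2]=1 ship[0->1]=1 prod=3 -> [24 1 12 1]
Step 10: demand=3,sold=1 ship[2->3]=1 ship[1->2]=1 ship[0->1]=1 prod=3 -> [26 1 12 1]
Step 11: demand=3,sold=1 ship[2->3]=1 ship[1->2]=1 ship[0->1]=1 prod=3 -> [28 1 12 1]
Step 12: demand=3,sold=1 ship[2->3]=1 ship[1->2]=1 ship[0->1]=1 prod=3 -> [30 1 12 1]
First stockout at step 5

5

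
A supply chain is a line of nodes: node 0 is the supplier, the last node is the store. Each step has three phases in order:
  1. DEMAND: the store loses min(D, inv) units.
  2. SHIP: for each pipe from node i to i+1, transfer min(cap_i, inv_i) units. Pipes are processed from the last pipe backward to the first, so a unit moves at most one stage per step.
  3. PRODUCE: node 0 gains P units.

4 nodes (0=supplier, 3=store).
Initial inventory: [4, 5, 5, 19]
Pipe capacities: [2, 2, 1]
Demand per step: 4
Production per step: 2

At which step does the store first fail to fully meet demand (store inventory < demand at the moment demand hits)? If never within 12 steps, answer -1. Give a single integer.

Step 1: demand=4,sold=4 ship[2->3]=1 ship[1->2]=2 ship[0->1]=2 prod=2 -> [4 5 6 16]
Step 2: demand=4,sold=4 ship[2->3]=1 ship[1->2]=2 ship[0->1]=2 prod=2 -> [4 5 7 13]
Step 3: demand=4,sold=4 ship[2->3]=1 ship[1->2]=2 ship[0->1]=2 prod=2 -> [4 5 8 10]
Step 4: demand=4,sold=4 ship[2->3]=1 ship[1->2]=2 ship[0->1]=2 prod=2 -> [4 5 9 7]
Step 5: demand=4,sold=4 ship[2->3]=1 ship[1->2]=2 ship[0->1]=2 prod=2 -> [4 5 10 4]
Step 6: demand=4,sold=4 ship[2->3]=1 ship[1->2]=2 ship[0->1]=2 prod=2 -> [4 5 11 1]
Step 7: demand=4,sold=1 ship[2->3]=1 ship[1->2]=2 ship[0->1]=2 prod=2 -> [4 5 12 1]
Step 8: demand=4,sold=1 ship[2->3]=1 ship[1->2]=2 ship[0->1]=2 prod=2 -> [4 5 13 1]
Step 9: demand=4,sold=1 ship[2->3]=1 ship[1->2]=2 ship[0->1]=2 prod=2 -> [4 5 14 1]
Step 10: demand=4,sold=1 ship[2->3]=1 ship[1->2]=2 ship[0->1]=2 prod=2 -> [4 5 15 1]
Step 11: demand=4,sold=1 ship[2->3]=1 ship[1->2]=2 ship[0->1]=2 prod=2 -> [4 5 16 1]
Step 12: demand=4,sold=1 ship[2->3]=1 ship[1->2]=2 ship[0->1]=2 prod=2 -> [4 5 17 1]
First stockout at step 7

7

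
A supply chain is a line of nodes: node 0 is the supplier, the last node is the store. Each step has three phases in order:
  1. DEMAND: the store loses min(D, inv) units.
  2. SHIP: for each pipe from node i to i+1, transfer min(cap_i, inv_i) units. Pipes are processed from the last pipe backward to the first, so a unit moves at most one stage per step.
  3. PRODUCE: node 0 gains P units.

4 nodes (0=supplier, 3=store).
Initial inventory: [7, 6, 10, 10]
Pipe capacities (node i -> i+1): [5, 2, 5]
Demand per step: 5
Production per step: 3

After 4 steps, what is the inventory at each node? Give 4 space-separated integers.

Step 1: demand=5,sold=5 ship[2->3]=5 ship[1->2]=2 ship[0->1]=5 prod=3 -> inv=[5 9 7 10]
Step 2: demand=5,sold=5 ship[2->3]=5 ship[1->2]=2 ship[0->1]=5 prod=3 -> inv=[3 12 4 10]
Step 3: demand=5,sold=5 ship[2->3]=4 ship[1->2]=2 ship[0->1]=3 prod=3 -> inv=[3 13 2 9]
Step 4: demand=5,sold=5 ship[2->3]=2 ship[1->2]=2 ship[0->1]=3 prod=3 -> inv=[3 14 2 6]

3 14 2 6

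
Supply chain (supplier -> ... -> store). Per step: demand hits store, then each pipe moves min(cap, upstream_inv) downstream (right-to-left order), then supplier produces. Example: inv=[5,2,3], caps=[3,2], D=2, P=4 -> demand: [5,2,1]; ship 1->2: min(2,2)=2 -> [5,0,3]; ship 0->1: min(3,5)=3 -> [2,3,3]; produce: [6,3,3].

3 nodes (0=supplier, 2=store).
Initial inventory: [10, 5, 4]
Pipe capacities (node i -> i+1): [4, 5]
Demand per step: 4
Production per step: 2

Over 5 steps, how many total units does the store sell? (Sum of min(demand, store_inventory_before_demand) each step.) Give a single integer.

Step 1: sold=4 (running total=4) -> [8 4 5]
Step 2: sold=4 (running total=8) -> [6 4 5]
Step 3: sold=4 (running total=12) -> [4 4 5]
Step 4: sold=4 (running total=16) -> [2 4 5]
Step 5: sold=4 (running total=20) -> [2 2 5]

Answer: 20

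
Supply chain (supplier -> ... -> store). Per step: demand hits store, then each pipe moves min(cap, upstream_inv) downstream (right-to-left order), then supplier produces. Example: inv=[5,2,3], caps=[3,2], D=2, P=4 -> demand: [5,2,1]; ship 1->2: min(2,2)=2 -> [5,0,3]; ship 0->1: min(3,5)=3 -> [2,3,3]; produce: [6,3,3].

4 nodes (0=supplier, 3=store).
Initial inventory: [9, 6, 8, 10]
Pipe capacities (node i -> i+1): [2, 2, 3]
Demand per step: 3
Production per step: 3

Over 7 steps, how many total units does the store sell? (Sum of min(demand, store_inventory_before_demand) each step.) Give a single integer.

Answer: 21

Derivation:
Step 1: sold=3 (running total=3) -> [10 6 7 10]
Step 2: sold=3 (running total=6) -> [11 6 6 10]
Step 3: sold=3 (running total=9) -> [12 6 5 10]
Step 4: sold=3 (running total=12) -> [13 6 4 10]
Step 5: sold=3 (running total=15) -> [14 6 3 10]
Step 6: sold=3 (running total=18) -> [15 6 2 10]
Step 7: sold=3 (running total=21) -> [16 6 2 9]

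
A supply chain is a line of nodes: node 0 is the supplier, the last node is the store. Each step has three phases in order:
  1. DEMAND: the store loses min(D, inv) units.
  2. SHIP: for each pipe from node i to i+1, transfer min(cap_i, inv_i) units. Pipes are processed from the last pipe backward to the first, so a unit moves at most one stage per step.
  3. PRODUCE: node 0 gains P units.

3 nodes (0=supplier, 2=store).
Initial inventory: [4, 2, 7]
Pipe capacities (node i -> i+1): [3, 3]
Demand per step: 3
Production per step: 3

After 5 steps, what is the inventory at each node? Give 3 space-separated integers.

Step 1: demand=3,sold=3 ship[1->2]=2 ship[0->1]=3 prod=3 -> inv=[4 3 6]
Step 2: demand=3,sold=3 ship[1->2]=3 ship[0->1]=3 prod=3 -> inv=[4 3 6]
Step 3: demand=3,sold=3 ship[1->2]=3 ship[0->1]=3 prod=3 -> inv=[4 3 6]
Step 4: demand=3,sold=3 ship[1->2]=3 ship[0->1]=3 prod=3 -> inv=[4 3 6]
Step 5: demand=3,sold=3 ship[1->2]=3 ship[0->1]=3 prod=3 -> inv=[4 3 6]

4 3 6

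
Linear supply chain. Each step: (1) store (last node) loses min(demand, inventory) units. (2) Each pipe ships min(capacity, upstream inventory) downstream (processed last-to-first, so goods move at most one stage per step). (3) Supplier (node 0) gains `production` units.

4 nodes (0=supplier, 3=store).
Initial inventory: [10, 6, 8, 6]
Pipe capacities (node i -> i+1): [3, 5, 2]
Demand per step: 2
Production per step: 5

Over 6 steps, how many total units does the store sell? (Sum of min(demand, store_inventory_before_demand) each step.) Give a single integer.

Step 1: sold=2 (running total=2) -> [12 4 11 6]
Step 2: sold=2 (running total=4) -> [14 3 13 6]
Step 3: sold=2 (running total=6) -> [16 3 14 6]
Step 4: sold=2 (running total=8) -> [18 3 15 6]
Step 5: sold=2 (running total=10) -> [20 3 16 6]
Step 6: sold=2 (running total=12) -> [22 3 17 6]

Answer: 12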